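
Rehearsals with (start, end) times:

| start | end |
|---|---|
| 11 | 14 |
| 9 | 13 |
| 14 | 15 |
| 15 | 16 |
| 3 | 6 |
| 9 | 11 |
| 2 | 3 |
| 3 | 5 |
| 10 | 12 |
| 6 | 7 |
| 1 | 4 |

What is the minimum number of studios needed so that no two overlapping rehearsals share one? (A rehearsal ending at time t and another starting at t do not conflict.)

Events (time:±→running): 1:+→1 2:+→2 3:-→1 3:+→2 3:+→3 … peak 3.

3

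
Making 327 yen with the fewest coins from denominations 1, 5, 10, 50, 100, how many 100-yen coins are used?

3

327 = 3×100 + 2×10 + 1×5 + 2×1
Count of 100: 3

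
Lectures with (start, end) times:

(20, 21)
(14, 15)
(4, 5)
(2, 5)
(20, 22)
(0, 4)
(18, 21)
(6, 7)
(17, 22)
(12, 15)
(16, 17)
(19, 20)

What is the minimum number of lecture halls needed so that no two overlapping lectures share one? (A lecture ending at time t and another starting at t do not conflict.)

4

starts: [0, 2, 4, 6, 12, 14, 16, 17, 18, 19, 20, 20]
ends:   [4, 5, 5, 7, 15, 15, 17, 20, 21, 21, 22, 22]
s0→1 s2→2 e4→1 s4→2 e5→1 e5→0 s6→1 e7→0 s12→1 s14→2 e15→1 e15→0 s16→1 e17→0 s17→1 s18→2 s19→3 e20→2 s20→3 s20→4  — peak 4.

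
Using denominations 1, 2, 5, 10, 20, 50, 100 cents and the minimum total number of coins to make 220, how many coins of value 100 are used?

220 − 2×100→20 − 1×20→0
Count of 100: 2

2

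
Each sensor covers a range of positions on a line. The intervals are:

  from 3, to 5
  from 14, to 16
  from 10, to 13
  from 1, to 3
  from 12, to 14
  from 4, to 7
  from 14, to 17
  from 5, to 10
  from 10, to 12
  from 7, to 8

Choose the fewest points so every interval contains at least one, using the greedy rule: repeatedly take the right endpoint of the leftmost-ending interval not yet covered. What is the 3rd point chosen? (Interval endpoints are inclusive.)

12

Sorted: [1,3] [3,5] [4,7] [7,8] [5,10] [10,12] [10,13] [12,14] [14,16] [14,17]
{[1,3],[3,5]} hit by 3; {[4,7],[7,8],[5,10]} hit by 7; {[10,12],[10,13],[12,14]} hit by 12; {[14,16],[14,17]} hit by 16.
Points: 3, 7, 12, 16 (4 total).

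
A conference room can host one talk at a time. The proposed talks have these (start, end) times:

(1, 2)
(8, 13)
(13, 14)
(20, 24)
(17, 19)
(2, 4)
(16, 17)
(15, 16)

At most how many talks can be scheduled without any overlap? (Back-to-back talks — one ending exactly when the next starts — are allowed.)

Sorted by end: (1,2)  (2,4)  (8,13)  (13,14)  (15,16)  (16,17)  (17,19)  (20,24)
take (1,2); take (2,4); take (8,13); take (13,14); take (15,16); take (16,17); take (17,19); take (20,24).
Selected 8 talks.

8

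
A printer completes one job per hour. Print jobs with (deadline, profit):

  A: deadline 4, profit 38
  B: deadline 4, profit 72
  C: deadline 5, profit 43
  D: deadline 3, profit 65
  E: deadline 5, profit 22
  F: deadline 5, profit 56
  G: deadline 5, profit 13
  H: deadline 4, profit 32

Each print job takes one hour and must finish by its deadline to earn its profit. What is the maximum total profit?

Take jobs in profit order; each goes to the latest open slot no later than its deadline.
By profit: B(d4,72), D(d3,65), F(d5,56), C(d5,43), A(d4,38), H(d4,32), E(d5,22), G(d5,13)
B→slot 4; D→slot 3; F→slot 5; C→slot 2; A→slot 1; H skipped; E skipped; G skipped.
Profit = 38 + 43 + 65 + 72 + 56 = 274

274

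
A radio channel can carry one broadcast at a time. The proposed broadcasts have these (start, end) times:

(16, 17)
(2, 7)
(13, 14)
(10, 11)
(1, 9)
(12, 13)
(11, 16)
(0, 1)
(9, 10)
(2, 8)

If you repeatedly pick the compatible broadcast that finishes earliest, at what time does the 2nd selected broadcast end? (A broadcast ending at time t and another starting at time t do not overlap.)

7

Sorted by end: (0,1)  (2,7)  (2,8)  (1,9)  (9,10)  (10,11)  (12,13)  (13,14)  (11,16)  (16,17)
take (0,1); take (2,7); skip (2,8); take (9,10); take (10,11); take (12,13); take (13,14); take (16,17).
Selected: (0,1) (2,7) (9,10) (10,11) (12,13) (13,14) (16,17)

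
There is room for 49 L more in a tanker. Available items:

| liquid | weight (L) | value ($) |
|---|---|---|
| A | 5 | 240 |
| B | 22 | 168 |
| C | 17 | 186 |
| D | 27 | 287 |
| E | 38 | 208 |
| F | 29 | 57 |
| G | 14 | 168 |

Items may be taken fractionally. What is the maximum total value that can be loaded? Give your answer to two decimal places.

Sort by value per unit weight and fill in that order.
Ratios (sorted): A 48.00, G 12.00, C 10.94, D 10.63, B 7.64, E 5.47, F 1.97
take A (5 @ 240); take G (14 @ 168); take C (17 @ 186); take 13/27 of D → 138.19. Capacity used 49/49.
Total value = 732.19

732.19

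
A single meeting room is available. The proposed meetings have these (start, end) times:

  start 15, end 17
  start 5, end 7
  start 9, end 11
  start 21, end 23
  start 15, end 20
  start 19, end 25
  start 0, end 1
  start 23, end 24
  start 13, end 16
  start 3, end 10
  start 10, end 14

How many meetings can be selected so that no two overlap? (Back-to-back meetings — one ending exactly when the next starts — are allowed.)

Sorted by end: (0,1)  (5,7)  (3,10)  (9,11)  (10,14)  (13,16)  (15,17)  (15,20)  (21,23)  (23,24)  (19,25)
take (0,1); take (5,7); skip (3,10); take (9,11); take (13,16); skip (15,17); take (21,23); take (23,24).
Selected 6 meetings.

6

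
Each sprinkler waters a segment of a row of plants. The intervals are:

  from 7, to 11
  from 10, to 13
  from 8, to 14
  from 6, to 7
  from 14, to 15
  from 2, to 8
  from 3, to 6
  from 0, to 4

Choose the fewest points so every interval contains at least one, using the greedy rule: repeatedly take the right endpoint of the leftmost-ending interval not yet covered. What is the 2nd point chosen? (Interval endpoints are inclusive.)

Sort by right endpoint; whenever an interval is uncovered, place a point at its right end.
By right end: [0,4]  [3,6]  [6,7]  [2,8]  [7,11]  [10,13]  [8,14]  [14,15]
[0,4] uncovered → point at 4; [6,7] uncovered → point at 7; [10,13] uncovered → point at 13; [14,15] uncovered → point at 15.
Points: 4, 7, 13, 15 (4 total).

7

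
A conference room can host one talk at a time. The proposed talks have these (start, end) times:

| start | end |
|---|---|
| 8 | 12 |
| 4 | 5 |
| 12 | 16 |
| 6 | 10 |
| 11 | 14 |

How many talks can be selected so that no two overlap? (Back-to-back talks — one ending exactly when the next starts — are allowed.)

By end time: (4,5), (6,10), (8,12), (11,14), (12,16).
Pick (4,5); next start ≥ 5 → (6,10); next start ≥ 10 → (11,14).
Selected 3 talks.

3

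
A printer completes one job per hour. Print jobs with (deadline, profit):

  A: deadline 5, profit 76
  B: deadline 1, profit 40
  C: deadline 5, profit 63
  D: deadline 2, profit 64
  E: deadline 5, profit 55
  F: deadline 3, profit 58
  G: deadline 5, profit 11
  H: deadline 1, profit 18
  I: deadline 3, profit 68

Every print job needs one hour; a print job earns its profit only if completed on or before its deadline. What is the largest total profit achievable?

Take jobs in profit order; each goes to the latest open slot no later than its deadline.
Profit order: A=76 I=68 D=64 C=63 F=58 E=55 B=40 H=18 G=11
Assign: A→slot 5, I→slot 3, D→slot 2, C→slot 4, F→slot 1, E skipped, B skipped, H skipped, G skipped.
Slots: [1:F] [2:D] [3:I] [4:C] [5:A]
Profit = 58 + 64 + 68 + 63 + 76 = 329

329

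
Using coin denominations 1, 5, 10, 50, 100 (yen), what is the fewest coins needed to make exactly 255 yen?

255 − 2×100→55 − 1×50→5 − 1×5→0
Total coins = 2 + 1 + 1 = 4

4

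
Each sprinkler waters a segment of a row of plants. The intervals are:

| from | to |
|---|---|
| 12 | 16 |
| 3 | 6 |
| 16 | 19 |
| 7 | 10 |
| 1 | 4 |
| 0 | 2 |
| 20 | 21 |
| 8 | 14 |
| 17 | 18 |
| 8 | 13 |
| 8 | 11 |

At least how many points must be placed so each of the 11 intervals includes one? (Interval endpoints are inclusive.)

6

Process intervals by earliest right end; each time one isn't hit yet, stab at its right endpoint.
Sorted: [0,2] [1,4] [3,6] [7,10] [8,11] [8,13] [8,14] [12,16] [17,18] [16,19] [20,21]
{[0,2],[1,4]} hit by 2; {[3,6]} hit by 6; {[7,10],[8,11],[8,13],[8,14]} hit by 10; {[12,16]} hit by 16; {[17,18],[16,19]} hit by 18; {[20,21]} hit by 21.
Points: 2, 6, 10, 16, 18, 21 (6 total).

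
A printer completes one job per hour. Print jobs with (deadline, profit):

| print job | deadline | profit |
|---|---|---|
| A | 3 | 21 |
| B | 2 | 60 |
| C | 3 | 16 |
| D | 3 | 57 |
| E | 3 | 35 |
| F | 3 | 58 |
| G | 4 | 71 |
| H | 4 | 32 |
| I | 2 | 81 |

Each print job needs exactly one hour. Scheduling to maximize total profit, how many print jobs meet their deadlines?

Sort by profit descending; place each in the latest free slot ≤ its deadline.
By profit: I(d2,81), G(d4,71), B(d2,60), F(d3,58), D(d3,57), E(d3,35), H(d4,32), A(d3,21), C(d3,16)
I→slot 2; G→slot 4; B→slot 1; F→slot 3; D skipped; E skipped; H skipped; A skipped; C skipped.
4 of 9 scheduled.

4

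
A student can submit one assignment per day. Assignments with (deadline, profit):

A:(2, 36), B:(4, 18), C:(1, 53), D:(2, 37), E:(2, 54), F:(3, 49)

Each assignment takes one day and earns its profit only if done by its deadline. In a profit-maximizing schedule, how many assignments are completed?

Take jobs in profit order; each goes to the latest open slot no later than its deadline.
Profit order: E=54 C=53 F=49 D=37 A=36 B=18
Assign: E→slot 2, C→slot 1, F→slot 3, D skipped, A skipped, B→slot 4.
Slots: [1:C] [2:E] [3:F] [4:B]
4 of 6 scheduled.

4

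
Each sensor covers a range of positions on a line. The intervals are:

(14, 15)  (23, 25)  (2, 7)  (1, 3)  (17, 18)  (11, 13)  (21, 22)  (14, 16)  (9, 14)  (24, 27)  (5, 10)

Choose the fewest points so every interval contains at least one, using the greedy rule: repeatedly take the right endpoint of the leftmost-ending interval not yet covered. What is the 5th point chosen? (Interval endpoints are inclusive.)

Process intervals by earliest right end; each time one isn't hit yet, stab at its right endpoint.
Sorted: [1,3] [2,7] [5,10] [11,13] [9,14] [14,15] [14,16] [17,18] [21,22] [23,25] [24,27]
{[1,3],[2,7]} hit by 3; {[5,10]} hit by 10; {[11,13],[9,14]} hit by 13; {[14,15],[14,16]} hit by 15; {[17,18]} hit by 18; {[21,22]} hit by 22; {[23,25],[24,27]} hit by 25.
Points: 3, 10, 13, 15, 18, 22, 25 (7 total).

18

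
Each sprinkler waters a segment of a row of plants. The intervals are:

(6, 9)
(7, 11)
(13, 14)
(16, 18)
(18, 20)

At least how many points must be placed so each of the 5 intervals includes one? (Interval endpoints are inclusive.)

3

Sort by right endpoint; whenever an interval is uncovered, place a point at its right end.
By right end: [6,9]  [7,11]  [13,14]  [16,18]  [18,20]
[6,9] uncovered → point at 9; [13,14] uncovered → point at 14; [16,18] uncovered → point at 18.
Points: 9, 14, 18 (3 total).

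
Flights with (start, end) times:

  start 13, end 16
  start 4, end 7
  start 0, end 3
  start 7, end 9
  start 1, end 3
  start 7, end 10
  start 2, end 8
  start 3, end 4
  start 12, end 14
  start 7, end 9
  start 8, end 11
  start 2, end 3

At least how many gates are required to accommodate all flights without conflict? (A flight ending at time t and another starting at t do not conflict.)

4

Count concurrent intervals with a sweep; the peak is the room count.
Events (time:±→running): 0:+→1 1:+→2 2:+→3 2:+→4 … peak 4.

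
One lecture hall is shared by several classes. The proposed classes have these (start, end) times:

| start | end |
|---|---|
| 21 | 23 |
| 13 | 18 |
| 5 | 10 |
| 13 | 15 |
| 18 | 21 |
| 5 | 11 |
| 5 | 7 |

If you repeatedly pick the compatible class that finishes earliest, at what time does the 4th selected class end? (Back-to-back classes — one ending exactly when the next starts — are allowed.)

23

By end time: (5,7), (5,10), (5,11), (13,15), (13,18), (18,21), (21,23).
Pick (5,7); next start ≥ 7 → (13,15); next start ≥ 15 → (18,21); next start ≥ 21 → (21,23).
Selected: (5,7) (13,15) (18,21) (21,23)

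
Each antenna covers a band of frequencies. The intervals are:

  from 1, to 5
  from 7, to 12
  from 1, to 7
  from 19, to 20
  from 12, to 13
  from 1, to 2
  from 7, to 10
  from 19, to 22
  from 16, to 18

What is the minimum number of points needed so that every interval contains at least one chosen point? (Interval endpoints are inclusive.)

Sort by right endpoint; whenever an interval is uncovered, place a point at its right end.
By right end: [1,2]  [1,5]  [1,7]  [7,10]  [7,12]  [12,13]  [16,18]  [19,20]  [19,22]
[1,2] uncovered → point at 2; [7,10] uncovered → point at 10; [12,13] uncovered → point at 13; [16,18] uncovered → point at 18; [19,20] uncovered → point at 20.
Points: 2, 10, 13, 18, 20 (5 total).

5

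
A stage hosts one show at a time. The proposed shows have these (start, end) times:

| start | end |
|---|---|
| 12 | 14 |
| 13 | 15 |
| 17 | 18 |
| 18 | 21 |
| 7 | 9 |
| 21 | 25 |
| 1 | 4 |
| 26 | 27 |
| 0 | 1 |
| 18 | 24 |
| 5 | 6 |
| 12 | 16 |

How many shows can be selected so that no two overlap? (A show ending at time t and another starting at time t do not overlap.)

Sort by end time and greedily take each interval whose start is ≥ the last chosen end.
By end time: (0,1), (1,4), (5,6), (7,9), (12,14), (13,15), (12,16), (17,18), (18,21), (18,24), (21,25), (26,27).
Pick (0,1); next start ≥ 1 → (1,4); next start ≥ 4 → (5,6); next start ≥ 6 → (7,9); next start ≥ 9 → (12,14); next start ≥ 14 → (17,18); next start ≥ 18 → (18,21); next start ≥ 21 → (21,25); next start ≥ 25 → (26,27).
Selected 9 shows.

9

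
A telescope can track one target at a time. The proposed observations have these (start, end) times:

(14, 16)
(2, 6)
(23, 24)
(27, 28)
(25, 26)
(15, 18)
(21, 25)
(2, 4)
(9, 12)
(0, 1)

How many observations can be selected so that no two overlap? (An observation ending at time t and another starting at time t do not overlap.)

7

Sort by end time and greedily take each interval whose start is ≥ the last chosen end.
By end time: (0,1), (2,4), (2,6), (9,12), (14,16), (15,18), (23,24), (21,25), (25,26), (27,28).
Pick (0,1); next start ≥ 1 → (2,4); next start ≥ 4 → (9,12); next start ≥ 12 → (14,16); next start ≥ 16 → (23,24); next start ≥ 24 → (25,26); next start ≥ 26 → (27,28).
Selected 7 observations.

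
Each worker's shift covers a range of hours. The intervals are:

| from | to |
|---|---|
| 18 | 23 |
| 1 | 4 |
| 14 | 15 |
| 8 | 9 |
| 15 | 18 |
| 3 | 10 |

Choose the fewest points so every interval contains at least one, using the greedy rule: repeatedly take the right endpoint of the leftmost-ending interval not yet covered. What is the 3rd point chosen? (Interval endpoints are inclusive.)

Sorted: [1,4] [8,9] [3,10] [14,15] [15,18] [18,23]
{[1,4]} hit by 4; {[8,9],[3,10]} hit by 9; {[14,15],[15,18]} hit by 15; {[18,23]} hit by 23.
Points: 4, 9, 15, 23 (4 total).

15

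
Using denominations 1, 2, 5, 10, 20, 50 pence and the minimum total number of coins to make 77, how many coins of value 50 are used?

Use the largest denomination that fits, subtract, and repeat.
77 − 1×50→27 − 1×20→7 − 1×5→2 − 1×2→0
Count of 50: 1

1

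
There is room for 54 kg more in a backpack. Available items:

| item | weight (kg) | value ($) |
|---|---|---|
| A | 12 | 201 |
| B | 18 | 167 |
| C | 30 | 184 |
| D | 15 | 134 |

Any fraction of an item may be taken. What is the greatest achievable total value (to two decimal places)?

557.20

Order: A (201/12=16.75) > B (167/18=9.28) > D (134/15=8.93) > C (184/30=6.13)
Fill: take A (12 @ 201) → take B (18 @ 167) → take D (15 @ 134) → take 9/30 of C → 55.20; 54/54 used.
Total value = 557.20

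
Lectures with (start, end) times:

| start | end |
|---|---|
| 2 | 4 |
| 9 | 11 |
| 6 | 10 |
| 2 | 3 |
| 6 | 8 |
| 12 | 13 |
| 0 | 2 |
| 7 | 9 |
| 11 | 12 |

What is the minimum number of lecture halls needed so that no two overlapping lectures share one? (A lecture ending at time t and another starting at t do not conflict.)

3

Events (time:±→running): 0:+→1 2:-→0 2:+→1 2:+→2 3:-→1 4:-→0 6:+→1 6:+→2 7:+→3 … peak 3.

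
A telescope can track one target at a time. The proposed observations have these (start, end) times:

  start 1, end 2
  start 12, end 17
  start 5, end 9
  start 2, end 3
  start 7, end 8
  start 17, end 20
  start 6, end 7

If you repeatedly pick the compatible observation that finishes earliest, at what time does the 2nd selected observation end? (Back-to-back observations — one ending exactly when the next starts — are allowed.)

3

Sorted by end: (1,2)  (2,3)  (6,7)  (7,8)  (5,9)  (12,17)  (17,20)
take (1,2); take (2,3); take (6,7); take (7,8); take (12,17); take (17,20).
Selected: (1,2) (2,3) (6,7) (7,8) (12,17) (17,20)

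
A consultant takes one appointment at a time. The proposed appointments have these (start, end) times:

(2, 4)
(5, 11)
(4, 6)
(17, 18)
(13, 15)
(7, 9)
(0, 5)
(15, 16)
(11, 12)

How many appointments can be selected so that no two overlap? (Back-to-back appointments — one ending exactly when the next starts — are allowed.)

By end time: (2,4), (0,5), (4,6), (7,9), (5,11), (11,12), (13,15), (15,16), (17,18).
Pick (2,4); next start ≥ 4 → (4,6); next start ≥ 6 → (7,9); next start ≥ 9 → (11,12); next start ≥ 12 → (13,15); next start ≥ 15 → (15,16); next start ≥ 16 → (17,18).
Selected 7 appointments.

7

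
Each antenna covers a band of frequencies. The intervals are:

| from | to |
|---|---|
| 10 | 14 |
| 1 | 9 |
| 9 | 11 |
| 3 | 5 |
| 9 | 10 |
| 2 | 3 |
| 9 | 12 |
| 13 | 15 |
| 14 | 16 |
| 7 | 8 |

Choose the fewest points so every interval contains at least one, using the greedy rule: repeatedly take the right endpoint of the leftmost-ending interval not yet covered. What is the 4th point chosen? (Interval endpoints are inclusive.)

By right end: [2,3]  [3,5]  [7,8]  [1,9]  [9,10]  [9,11]  [9,12]  [10,14]  [13,15]  [14,16]
[2,3] uncovered → point at 3; [7,8] uncovered → point at 8; [9,10] uncovered → point at 10; [13,15] uncovered → point at 15.
Points: 3, 8, 10, 15 (4 total).

15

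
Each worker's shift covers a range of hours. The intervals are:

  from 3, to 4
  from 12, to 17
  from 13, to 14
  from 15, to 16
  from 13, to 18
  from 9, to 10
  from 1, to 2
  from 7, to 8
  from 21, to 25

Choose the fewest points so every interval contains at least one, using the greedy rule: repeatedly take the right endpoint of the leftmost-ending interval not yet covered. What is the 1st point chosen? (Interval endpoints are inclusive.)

By right end: [1,2]  [3,4]  [7,8]  [9,10]  [13,14]  [15,16]  [12,17]  [13,18]  [21,25]
[1,2] uncovered → point at 2; [3,4] uncovered → point at 4; [7,8] uncovered → point at 8; [9,10] uncovered → point at 10; [13,14] uncovered → point at 14; [15,16] uncovered → point at 16; [21,25] uncovered → point at 25.
Points: 2, 4, 8, 10, 14, 16, 25 (7 total).

2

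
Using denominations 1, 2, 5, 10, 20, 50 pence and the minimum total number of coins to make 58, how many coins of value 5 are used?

1

58 = 1×50 + 1×5 + 1×2 + 1×1
Count of 5: 1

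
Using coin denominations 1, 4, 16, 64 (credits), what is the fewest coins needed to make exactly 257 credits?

257 = 4×64 + 1×1
Total coins = 4 + 1 = 5

5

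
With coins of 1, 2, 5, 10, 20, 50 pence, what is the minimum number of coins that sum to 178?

7

178 = 3×50 + 1×20 + 1×5 + 1×2 + 1×1
Total coins = 3 + 1 + 1 + 1 + 1 = 7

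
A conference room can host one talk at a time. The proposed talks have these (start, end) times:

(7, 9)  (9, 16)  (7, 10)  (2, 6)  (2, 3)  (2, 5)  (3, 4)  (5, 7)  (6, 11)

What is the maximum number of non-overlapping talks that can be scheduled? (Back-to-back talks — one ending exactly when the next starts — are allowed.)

Sorted by end: (2,3)  (3,4)  (2,5)  (2,6)  (5,7)  (7,9)  (7,10)  (6,11)  (9,16)
take (2,3); take (3,4); skip (2,6); take (5,7); take (7,9); skip (6,11); take (9,16).
Selected 5 talks.

5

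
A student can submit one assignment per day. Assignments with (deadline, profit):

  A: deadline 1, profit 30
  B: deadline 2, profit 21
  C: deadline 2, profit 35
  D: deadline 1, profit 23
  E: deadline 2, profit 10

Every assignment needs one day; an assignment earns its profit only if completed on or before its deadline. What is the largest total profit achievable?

Sort by profit descending; place each in the latest free slot ≤ its deadline.
Profit order: C=35 A=30 D=23 B=21 E=10
Assign: C→slot 2, A→slot 1, D skipped, B skipped, E skipped.
Slots: [1:A] [2:C]
Profit = 30 + 35 = 65

65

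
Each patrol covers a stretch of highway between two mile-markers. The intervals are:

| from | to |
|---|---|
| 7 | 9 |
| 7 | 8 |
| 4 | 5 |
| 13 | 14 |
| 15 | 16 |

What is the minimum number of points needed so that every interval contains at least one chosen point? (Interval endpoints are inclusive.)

Sort by right endpoint; whenever an interval is uncovered, place a point at its right end.
Sorted: [4,5] [7,8] [7,9] [13,14] [15,16]
{[4,5]} hit by 5; {[7,8],[7,9]} hit by 8; {[13,14]} hit by 14; {[15,16]} hit by 16.
Points: 5, 8, 14, 16 (4 total).

4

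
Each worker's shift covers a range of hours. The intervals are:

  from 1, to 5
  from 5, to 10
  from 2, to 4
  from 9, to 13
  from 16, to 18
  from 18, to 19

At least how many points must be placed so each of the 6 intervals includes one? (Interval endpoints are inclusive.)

3

Sort by right endpoint; whenever an interval is uncovered, place a point at its right end.
By right end: [2,4]  [1,5]  [5,10]  [9,13]  [16,18]  [18,19]
[2,4] uncovered → point at 4; [5,10] uncovered → point at 10; [16,18] uncovered → point at 18.
Points: 4, 10, 18 (3 total).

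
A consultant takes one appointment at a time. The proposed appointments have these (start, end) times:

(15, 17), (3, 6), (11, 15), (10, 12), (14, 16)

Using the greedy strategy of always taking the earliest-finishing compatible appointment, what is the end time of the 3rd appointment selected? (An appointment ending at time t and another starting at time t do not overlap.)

Greedy by earliest finish: after sorting by end time, pick each interval compatible with the last pick.
Sorted by end: (3,6)  (10,12)  (11,15)  (14,16)  (15,17)
take (3,6); take (10,12); take (14,16); skip (15,17).
Selected: (3,6) (10,12) (14,16)

16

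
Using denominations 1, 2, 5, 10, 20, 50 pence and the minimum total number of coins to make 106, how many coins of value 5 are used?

Greedy: take as many of the largest coin as possible, then repeat with the remainder.
106 = 2×50 + 1×5 + 1×1
Count of 5: 1

1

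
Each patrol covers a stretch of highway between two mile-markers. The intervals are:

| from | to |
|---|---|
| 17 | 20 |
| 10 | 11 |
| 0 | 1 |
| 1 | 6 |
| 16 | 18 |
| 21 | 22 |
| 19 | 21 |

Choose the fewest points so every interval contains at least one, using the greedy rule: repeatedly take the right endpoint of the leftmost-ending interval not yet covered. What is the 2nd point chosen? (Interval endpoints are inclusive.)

Sort by right endpoint; whenever an interval is uncovered, place a point at its right end.
By right end: [0,1]  [1,6]  [10,11]  [16,18]  [17,20]  [19,21]  [21,22]
[0,1] uncovered → point at 1; [10,11] uncovered → point at 11; [16,18] uncovered → point at 18; [19,21] uncovered → point at 21.
Points: 1, 11, 18, 21 (4 total).

11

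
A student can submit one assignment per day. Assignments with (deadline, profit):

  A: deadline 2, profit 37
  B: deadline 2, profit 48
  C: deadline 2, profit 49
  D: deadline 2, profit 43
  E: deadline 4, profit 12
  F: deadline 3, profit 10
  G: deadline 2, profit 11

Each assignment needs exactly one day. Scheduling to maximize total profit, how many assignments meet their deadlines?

By profit: C(d2,49), B(d2,48), D(d2,43), A(d2,37), E(d4,12), G(d2,11), F(d3,10)
C→slot 2; B→slot 1; D skipped; A skipped; E→slot 4; G skipped; F→slot 3.
4 of 7 scheduled.

4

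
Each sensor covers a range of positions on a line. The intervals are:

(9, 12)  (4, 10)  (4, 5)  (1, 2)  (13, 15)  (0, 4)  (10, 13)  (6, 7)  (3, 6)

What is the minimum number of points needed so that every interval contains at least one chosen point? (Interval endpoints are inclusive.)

5

By right end: [1,2]  [0,4]  [4,5]  [3,6]  [6,7]  [4,10]  [9,12]  [10,13]  [13,15]
[1,2] uncovered → point at 2; [4,5] uncovered → point at 5; [6,7] uncovered → point at 7; [9,12] uncovered → point at 12; [13,15] uncovered → point at 15.
Points: 2, 5, 7, 12, 15 (5 total).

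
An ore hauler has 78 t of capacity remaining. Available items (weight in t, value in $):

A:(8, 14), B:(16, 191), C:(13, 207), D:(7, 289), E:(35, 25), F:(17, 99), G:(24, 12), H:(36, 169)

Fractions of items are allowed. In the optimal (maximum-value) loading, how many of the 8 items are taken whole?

Sort by value per unit weight and fill in that order.
Ratios (sorted): D 41.29, C 15.92, B 11.94, F 5.82, H 4.69, A 1.75, E 0.71, G 0.50
take D (7 @ 289); take C (13 @ 207); take B (16 @ 191); take F (17 @ 99); take 25/36 of H → 117.36. Capacity used 78/78.
4 item(s) taken whole; one partial (take 25/36 of H).

4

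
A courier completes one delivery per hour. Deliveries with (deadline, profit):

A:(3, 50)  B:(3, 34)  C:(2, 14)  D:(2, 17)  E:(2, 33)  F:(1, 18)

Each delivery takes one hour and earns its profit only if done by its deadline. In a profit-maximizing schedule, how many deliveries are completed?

3

Take jobs in profit order; each goes to the latest open slot no later than its deadline.
Profit order: A=50 B=34 E=33 F=18 D=17 C=14
Assign: A→slot 3, B→slot 2, E→slot 1, F skipped, D skipped, C skipped.
Slots: [1:E] [2:B] [3:A]
3 of 6 scheduled.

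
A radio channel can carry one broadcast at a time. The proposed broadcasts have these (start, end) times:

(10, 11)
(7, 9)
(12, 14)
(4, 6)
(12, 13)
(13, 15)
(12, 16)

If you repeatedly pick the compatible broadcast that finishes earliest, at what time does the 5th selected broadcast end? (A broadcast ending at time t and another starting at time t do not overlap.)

15

Sort by end time and greedily take each interval whose start is ≥ the last chosen end.
Sorted by end: (4,6)  (7,9)  (10,11)  (12,13)  (12,14)  (13,15)  (12,16)
take (4,6); take (7,9); take (10,11); take (12,13); skip (12,14); take (13,15).
Selected: (4,6) (7,9) (10,11) (12,13) (13,15)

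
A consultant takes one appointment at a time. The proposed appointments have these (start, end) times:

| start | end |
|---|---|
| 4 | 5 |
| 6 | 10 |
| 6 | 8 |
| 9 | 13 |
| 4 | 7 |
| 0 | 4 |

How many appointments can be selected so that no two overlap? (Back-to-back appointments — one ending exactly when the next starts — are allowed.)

4

Order by finish time; keep every interval that doesn't clash with the previous kept one.
Sorted by end: (0,4)  (4,5)  (4,7)  (6,8)  (6,10)  (9,13)
take (0,4); take (4,5); take (6,8); take (9,13).
Selected 4 appointments.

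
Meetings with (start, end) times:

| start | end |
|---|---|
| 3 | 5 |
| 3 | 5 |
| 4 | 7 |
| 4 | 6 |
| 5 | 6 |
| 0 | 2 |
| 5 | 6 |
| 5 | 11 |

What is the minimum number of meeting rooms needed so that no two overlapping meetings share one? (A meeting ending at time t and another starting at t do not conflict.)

Events (time:±→running): 0:+→1 2:-→0 3:+→1 3:+→2 4:+→3 4:+→4 5:-→3 5:-→2 5:+→3 5:+→4 5:+→5 … peak 5.

5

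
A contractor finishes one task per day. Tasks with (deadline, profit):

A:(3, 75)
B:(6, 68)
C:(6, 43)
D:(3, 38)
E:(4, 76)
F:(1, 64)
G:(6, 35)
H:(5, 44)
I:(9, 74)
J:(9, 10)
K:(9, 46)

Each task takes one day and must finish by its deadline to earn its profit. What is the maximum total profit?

500

Take jobs in profit order; each goes to the latest open slot no later than its deadline.
By profit: E(d4,76), A(d3,75), I(d9,74), B(d6,68), F(d1,64), K(d9,46), H(d5,44), C(d6,43), D(d3,38), G(d6,35), J(d9,10)
E→slot 4; A→slot 3; I→slot 9; B→slot 6; F→slot 1; K→slot 8; H→slot 5; C→slot 2; D skipped; G skipped; J→slot 7.
Profit = 64 + 43 + 75 + 76 + 44 + 68 + 10 + 46 + 74 = 500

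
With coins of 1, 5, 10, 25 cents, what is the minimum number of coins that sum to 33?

Greedy: take as many of the largest coin as possible, then repeat with the remainder.
33 = 1×25 + 1×5 + 3×1
Total coins = 1 + 1 + 3 = 5

5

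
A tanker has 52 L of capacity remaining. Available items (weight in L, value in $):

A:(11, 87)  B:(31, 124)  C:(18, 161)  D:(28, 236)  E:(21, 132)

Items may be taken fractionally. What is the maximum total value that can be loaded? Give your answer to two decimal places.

444.45

Greedy by value/weight ratio, highest first.
Order: C (161/18=8.94) > D (236/28=8.43) > A (87/11=7.91) > E (132/21=6.29) > B (124/31=4.00)
Fill: take C (18 @ 161) → take D (28 @ 236) → take 6/11 of A → 47.45; 52/52 used.
Total value = 444.45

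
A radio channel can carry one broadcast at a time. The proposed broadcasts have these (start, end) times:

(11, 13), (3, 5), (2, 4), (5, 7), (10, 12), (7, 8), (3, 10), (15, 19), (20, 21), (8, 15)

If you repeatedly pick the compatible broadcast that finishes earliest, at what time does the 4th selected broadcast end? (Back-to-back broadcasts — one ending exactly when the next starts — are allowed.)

12

Greedy by earliest finish: after sorting by end time, pick each interval compatible with the last pick.
By end time: (2,4), (3,5), (5,7), (7,8), (3,10), (10,12), (11,13), (8,15), (15,19), (20,21).
Pick (2,4); next start ≥ 4 → (5,7); next start ≥ 7 → (7,8); next start ≥ 8 → (10,12); next start ≥ 12 → (15,19); next start ≥ 19 → (20,21).
Selected: (2,4) (5,7) (7,8) (10,12) (15,19) (20,21)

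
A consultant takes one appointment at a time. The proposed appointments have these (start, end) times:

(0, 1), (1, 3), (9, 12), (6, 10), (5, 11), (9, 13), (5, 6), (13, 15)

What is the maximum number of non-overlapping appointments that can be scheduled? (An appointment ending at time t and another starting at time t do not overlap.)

Greedy by earliest finish: after sorting by end time, pick each interval compatible with the last pick.
Sorted by end: (0,1)  (1,3)  (5,6)  (6,10)  (5,11)  (9,12)  (9,13)  (13,15)
take (0,1); take (1,3); take (5,6); take (6,10); skip (5,11); skip (9,13); take (13,15).
Selected 5 appointments.

5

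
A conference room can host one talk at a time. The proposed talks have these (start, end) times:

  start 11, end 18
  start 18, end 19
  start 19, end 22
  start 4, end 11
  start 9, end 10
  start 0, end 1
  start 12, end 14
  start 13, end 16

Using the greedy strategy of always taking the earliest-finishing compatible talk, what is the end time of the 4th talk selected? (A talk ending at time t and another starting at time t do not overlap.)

Sort by end time and greedily take each interval whose start is ≥ the last chosen end.
By end time: (0,1), (9,10), (4,11), (12,14), (13,16), (11,18), (18,19), (19,22).
Pick (0,1); next start ≥ 1 → (9,10); next start ≥ 10 → (12,14); next start ≥ 14 → (18,19); next start ≥ 19 → (19,22).
Selected: (0,1) (9,10) (12,14) (18,19) (19,22)

19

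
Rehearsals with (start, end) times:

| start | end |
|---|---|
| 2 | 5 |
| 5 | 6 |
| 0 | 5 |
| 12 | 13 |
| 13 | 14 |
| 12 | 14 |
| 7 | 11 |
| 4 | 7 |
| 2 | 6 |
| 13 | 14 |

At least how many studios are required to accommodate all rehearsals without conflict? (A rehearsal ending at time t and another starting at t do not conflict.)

4

Count concurrent intervals with a sweep; the peak is the room count.
Events (time:±→running): 0:+→1 2:+→2 2:+→3 4:+→4 … peak 4.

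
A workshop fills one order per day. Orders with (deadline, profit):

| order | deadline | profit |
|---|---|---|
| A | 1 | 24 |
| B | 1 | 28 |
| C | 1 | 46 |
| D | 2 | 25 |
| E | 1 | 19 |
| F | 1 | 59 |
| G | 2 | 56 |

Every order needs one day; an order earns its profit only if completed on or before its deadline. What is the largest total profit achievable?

Sort by profit descending; place each in the latest free slot ≤ its deadline.
Profit order: F=59 G=56 C=46 B=28 D=25 A=24 E=19
Assign: F→slot 1, G→slot 2, C skipped, B skipped, D skipped, A skipped, E skipped.
Slots: [1:F] [2:G]
Profit = 59 + 56 = 115

115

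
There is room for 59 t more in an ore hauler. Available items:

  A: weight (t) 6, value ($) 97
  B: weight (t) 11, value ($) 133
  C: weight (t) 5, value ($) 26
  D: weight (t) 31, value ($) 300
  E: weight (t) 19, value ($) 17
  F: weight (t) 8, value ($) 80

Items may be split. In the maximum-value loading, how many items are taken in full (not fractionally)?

4

Ratios (sorted): A 16.17, B 12.09, F 10.00, D 9.68, C 5.20, E 0.89
take A (6 @ 97); take B (11 @ 133); take F (8 @ 80); take D (31 @ 300); take 3/5 of C → 15.60. Capacity used 59/59.
4 item(s) taken whole; one partial (take 3/5 of C).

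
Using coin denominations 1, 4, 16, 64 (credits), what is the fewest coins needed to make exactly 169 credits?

169 = 2×64 + 2×16 + 2×4 + 1×1
Total coins = 2 + 2 + 2 + 1 = 7

7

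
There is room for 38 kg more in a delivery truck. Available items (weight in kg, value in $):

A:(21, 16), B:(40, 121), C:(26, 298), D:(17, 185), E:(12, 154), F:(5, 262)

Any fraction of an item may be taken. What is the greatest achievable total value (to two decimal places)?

656.69

Order: F (262/5=52.40) > E (154/12=12.83) > C (298/26=11.46) > D (185/17=10.88) > B (121/40=3.02) > A (16/21=0.76)
Fill: take F (5 @ 262) → take E (12 @ 154) → take 21/26 of C → 240.69; 38/38 used.
Total value = 656.69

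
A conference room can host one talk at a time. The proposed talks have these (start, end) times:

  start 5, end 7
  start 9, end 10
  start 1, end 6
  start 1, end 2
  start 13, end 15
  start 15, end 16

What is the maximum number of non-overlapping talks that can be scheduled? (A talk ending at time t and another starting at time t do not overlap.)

Greedy by earliest finish: after sorting by end time, pick each interval compatible with the last pick.
By end time: (1,2), (1,6), (5,7), (9,10), (13,15), (15,16).
Pick (1,2); next start ≥ 2 → (5,7); next start ≥ 7 → (9,10); next start ≥ 10 → (13,15); next start ≥ 15 → (15,16).
Selected 5 talks.

5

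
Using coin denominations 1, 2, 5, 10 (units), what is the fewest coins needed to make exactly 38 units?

Use the largest denomination that fits, subtract, and repeat.
38 = 3×10 + 1×5 + 1×2 + 1×1
Total coins = 3 + 1 + 1 + 1 = 6

6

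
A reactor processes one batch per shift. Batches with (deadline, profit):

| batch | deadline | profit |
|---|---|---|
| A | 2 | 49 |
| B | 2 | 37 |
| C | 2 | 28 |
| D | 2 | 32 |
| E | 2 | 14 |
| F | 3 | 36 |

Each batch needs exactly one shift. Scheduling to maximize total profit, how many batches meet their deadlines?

3

Take jobs in profit order; each goes to the latest open slot no later than its deadline.
Profit order: A=49 B=37 F=36 D=32 C=28 E=14
Assign: A→slot 2, B→slot 1, F→slot 3, D skipped, C skipped, E skipped.
Slots: [1:B] [2:A] [3:F]
3 of 6 scheduled.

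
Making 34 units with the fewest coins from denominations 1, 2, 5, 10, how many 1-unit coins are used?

0

34 = 3×10 + 2×2
Count of 1: 0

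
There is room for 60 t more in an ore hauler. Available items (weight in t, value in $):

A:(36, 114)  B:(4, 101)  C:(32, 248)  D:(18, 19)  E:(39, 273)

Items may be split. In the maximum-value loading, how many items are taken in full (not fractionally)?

Ratios (sorted): B 25.25, C 7.75, E 7.00, A 3.17, D 1.06
take B (4 @ 101); take C (32 @ 248); take 24/39 of E → 168.00. Capacity used 60/60.
2 item(s) taken whole; one partial (take 24/39 of E).

2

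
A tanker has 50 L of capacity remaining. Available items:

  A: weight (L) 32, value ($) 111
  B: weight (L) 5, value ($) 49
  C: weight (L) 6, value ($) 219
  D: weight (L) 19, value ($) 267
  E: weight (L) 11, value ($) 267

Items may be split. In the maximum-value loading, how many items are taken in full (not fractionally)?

Order: C (219/6=36.50) > E (267/11=24.27) > D (267/19=14.05) > B (49/5=9.80) > A (111/32=3.47)
Fill: take C (6 @ 219) → take E (11 @ 267) → take D (19 @ 267) → take B (5 @ 49) → take 9/32 of A → 31.22; 50/50 used.
4 item(s) taken whole; one partial (take 9/32 of A).

4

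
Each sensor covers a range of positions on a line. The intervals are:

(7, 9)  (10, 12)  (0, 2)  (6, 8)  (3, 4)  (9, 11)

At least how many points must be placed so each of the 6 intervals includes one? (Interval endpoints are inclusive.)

Process intervals by earliest right end; each time one isn't hit yet, stab at its right endpoint.
Sorted: [0,2] [3,4] [6,8] [7,9] [9,11] [10,12]
{[0,2]} hit by 2; {[3,4]} hit by 4; {[6,8],[7,9]} hit by 8; {[9,11],[10,12]} hit by 11.
Points: 2, 4, 8, 11 (4 total).

4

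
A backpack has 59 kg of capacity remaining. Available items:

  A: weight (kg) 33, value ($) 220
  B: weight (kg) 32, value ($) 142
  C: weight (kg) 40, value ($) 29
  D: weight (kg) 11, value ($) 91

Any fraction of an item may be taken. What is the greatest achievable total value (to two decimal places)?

Order: D (91/11=8.27) > A (220/33=6.67) > B (142/32=4.44) > C (29/40=0.72)
Fill: take D (11 @ 91) → take A (33 @ 220) → take 15/32 of B → 66.56; 59/59 used.
Total value = 377.56

377.56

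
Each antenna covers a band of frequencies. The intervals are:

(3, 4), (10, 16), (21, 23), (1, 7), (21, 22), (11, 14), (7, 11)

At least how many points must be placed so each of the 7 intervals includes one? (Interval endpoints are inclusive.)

Process intervals by earliest right end; each time one isn't hit yet, stab at its right endpoint.
Sorted: [3,4] [1,7] [7,11] [11,14] [10,16] [21,22] [21,23]
{[3,4],[1,7]} hit by 4; {[7,11],[11,14],[10,16]} hit by 11; {[21,22],[21,23]} hit by 22.
Points: 4, 11, 22 (3 total).

3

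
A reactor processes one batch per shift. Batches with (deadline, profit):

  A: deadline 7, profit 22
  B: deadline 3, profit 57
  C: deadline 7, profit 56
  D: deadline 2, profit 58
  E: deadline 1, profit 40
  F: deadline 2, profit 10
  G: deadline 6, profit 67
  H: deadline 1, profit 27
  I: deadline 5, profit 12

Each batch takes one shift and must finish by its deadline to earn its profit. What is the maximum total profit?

312

Sort by profit descending; place each in the latest free slot ≤ its deadline.
Profit order: G=67 D=58 B=57 C=56 E=40 H=27 A=22 I=12 F=10
Assign: G→slot 6, D→slot 2, B→slot 3, C→slot 7, E→slot 1, H skipped, A→slot 5, I→slot 4, F skipped.
Slots: [1:E] [2:D] [3:B] [4:I] [5:A] [6:G] [7:C]
Profit = 40 + 58 + 57 + 12 + 22 + 67 + 56 = 312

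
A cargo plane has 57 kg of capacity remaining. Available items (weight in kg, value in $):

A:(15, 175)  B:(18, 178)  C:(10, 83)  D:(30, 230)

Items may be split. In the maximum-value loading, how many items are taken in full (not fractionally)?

3

Greedy by value/weight ratio, highest first.
Order: A (175/15=11.67) > B (178/18=9.89) > C (83/10=8.30) > D (230/30=7.67)
Fill: take A (15 @ 175) → take B (18 @ 178) → take C (10 @ 83) → take 14/30 of D → 107.33; 57/57 used.
3 item(s) taken whole; one partial (take 14/30 of D).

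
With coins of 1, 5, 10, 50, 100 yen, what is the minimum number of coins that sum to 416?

416 − 4×100→16 − 1×10→6 − 1×5→1 − 1×1→0
Total coins = 4 + 1 + 1 + 1 = 7

7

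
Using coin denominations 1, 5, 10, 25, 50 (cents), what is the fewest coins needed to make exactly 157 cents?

Greedy: take as many of the largest coin as possible, then repeat with the remainder.
157 = 3×50 + 1×5 + 2×1
Total coins = 3 + 1 + 2 = 6

6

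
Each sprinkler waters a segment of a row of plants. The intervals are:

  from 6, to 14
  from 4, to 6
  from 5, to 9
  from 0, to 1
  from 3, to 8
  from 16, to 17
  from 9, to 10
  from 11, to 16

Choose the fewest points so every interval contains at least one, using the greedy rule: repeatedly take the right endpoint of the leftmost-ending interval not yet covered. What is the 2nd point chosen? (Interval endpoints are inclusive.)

Process intervals by earliest right end; each time one isn't hit yet, stab at its right endpoint.
By right end: [0,1]  [4,6]  [3,8]  [5,9]  [9,10]  [6,14]  [11,16]  [16,17]
[0,1] uncovered → point at 1; [4,6] uncovered → point at 6; [9,10] uncovered → point at 10; [11,16] uncovered → point at 16.
Points: 1, 6, 10, 16 (4 total).

6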